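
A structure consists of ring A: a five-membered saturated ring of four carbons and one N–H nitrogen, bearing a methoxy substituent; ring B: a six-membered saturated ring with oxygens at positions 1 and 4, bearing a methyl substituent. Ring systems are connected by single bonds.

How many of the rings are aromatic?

0

Ring A has only sp³ atoms, so it is not fully conjugated — not aromatic (pyrrolidine).
Ring B has only sp³ atoms, so it is not fully conjugated — not aromatic (1,4-dioxane).
No ring is aromatic. Total: 0.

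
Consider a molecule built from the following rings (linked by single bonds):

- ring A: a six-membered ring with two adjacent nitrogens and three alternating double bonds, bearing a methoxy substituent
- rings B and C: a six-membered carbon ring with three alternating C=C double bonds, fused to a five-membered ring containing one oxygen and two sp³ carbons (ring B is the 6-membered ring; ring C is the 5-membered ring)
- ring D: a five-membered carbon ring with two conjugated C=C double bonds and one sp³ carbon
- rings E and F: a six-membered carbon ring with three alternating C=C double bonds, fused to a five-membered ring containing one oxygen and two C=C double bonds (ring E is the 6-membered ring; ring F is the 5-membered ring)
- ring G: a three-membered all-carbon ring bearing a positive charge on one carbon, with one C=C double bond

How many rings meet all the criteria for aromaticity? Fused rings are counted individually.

5

Ring A is planar and fully conjugated; 3 ring double bonds give 6 π electrons. Since 6 = 4n+2 (n=1), ring A is aromatic (pyridazine).
Ring B has a continuous p-orbital overlap around the ring; 3 ring double bonds give 6 π electrons. Since 6 = 4n+2 (n=1), ring B is aromatic (benzene ring).
Ring C has two sp³ carbons, so it is not fully conjugated — not aromatic (oxolane ring).
Ring D has one sp³ carbon, so it is not fully conjugated — not aromatic (cyclopentadiene).
Rings E and F form a fused bicyclic system (with one oxygen) with 9 sp² atoms and 10 π electrons from ring double bonds plus a heteroatom lone pair. 10 = 4(2)+2, so the system is aromatic and both rings count as aromatic (benzofuran).
Ring G is planar and fully conjugated; 1 ring double bond (2 π electrons) plus the carbocation's empty p orbital (0, but keeps the ring conjugated) give 2 π electrons. Since 2 = 4n+2 (n=0), ring G is aromatic (cyclopropenyl cation).
Aromatic: A, B, E, F, G. Total: 5.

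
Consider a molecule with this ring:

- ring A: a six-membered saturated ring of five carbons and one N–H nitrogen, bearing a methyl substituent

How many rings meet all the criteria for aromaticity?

0

Ring A has only sp³ atoms, so it is not fully conjugated — not aromatic (piperidine).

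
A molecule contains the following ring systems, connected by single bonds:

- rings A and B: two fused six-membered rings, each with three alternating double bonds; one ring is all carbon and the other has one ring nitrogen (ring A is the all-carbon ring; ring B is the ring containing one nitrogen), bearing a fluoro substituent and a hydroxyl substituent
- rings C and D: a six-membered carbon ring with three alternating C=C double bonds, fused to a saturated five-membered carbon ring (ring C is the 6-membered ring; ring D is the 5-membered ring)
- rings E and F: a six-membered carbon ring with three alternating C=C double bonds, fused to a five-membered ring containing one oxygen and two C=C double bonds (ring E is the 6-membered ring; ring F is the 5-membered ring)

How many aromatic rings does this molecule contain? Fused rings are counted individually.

5

Rings A and B form a fused bicyclic system (with one nitrogen) with 10 sp² atoms and 10 π electrons from ring double bonds. 10 = 4(2)+2, so the system is aromatic and both rings count as aromatic (quinoline).
Ring C is fully conjugated (every ring atom contributes a p orbital); 3 ring double bonds give 6 π electrons. That satisfies 4n+2 with n=1, so ring C is aromatic (benzene ring).
Ring D has three sp³ carbons, so it is not fully conjugated — not aromatic (cyclopentane ring).
Rings E and F form a fused bicyclic system (with one oxygen) with 9 sp² atoms and 10 π electrons from ring double bonds plus a heteroatom lone pair. 10 = 4(2)+2, so the system is aromatic and both rings count as aromatic (benzofuran).
Aromatic: A, B, C, E, F. Total: 5.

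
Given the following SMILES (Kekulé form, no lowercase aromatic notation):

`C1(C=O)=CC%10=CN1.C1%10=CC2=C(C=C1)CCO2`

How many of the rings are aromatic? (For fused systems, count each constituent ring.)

2

The SMILES encodes a five-membered ring of four carbons and one nitrogen bearing a hydrogen, with two C=C double bonds; a six-membered carbon ring with three alternating C=C double bonds, fused to a five-membered ring containing one oxygen and two sp³ carbons.
The 5-membered ring with one N–H is fully conjugated (every ring atom contributes a p orbital); 2 ring double bonds (4 π electrons) plus a heteroatom lone pair (2) give 6 π electrons. Since 6 = 4n+2 (n=1), it is aromatic (pyrrole).
The 6-membered ring is fully conjugated (every ring atom contributes a p orbital); 3 ring double bonds give 6 π electrons. Since 6 = 4n+2 (n=1), it is aromatic (benzene ring).
The 5-membered ring with one oxygen has two sp³ carbons, so it is not fully conjugated — not aromatic (oxolane ring).
2 of the 3 rings are aromatic. Total: 2.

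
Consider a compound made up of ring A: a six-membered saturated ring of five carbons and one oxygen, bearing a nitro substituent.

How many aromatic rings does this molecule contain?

Ring A has only sp³ atoms, so it is not fully conjugated — not aromatic (tetrahydropyran).

0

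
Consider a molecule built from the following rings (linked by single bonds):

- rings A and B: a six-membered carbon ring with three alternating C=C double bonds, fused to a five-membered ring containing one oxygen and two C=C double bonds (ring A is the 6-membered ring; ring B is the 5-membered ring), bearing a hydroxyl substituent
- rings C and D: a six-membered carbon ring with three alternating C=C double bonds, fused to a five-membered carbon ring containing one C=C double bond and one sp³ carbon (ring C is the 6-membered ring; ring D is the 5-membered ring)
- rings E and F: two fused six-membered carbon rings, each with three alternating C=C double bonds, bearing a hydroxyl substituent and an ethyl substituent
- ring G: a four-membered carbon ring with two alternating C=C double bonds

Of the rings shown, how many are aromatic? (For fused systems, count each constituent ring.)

5

Rings A and B form a fused bicyclic system (with one oxygen) with 9 sp² atoms and 10 π electrons from ring double bonds plus a heteroatom lone pair. 10 = 4(2)+2, so the system is aromatic and both rings count as aromatic (benzofuran).
Ring C is fully conjugated (every ring atom contributes a p orbital); 3 ring double bonds give 6 π electrons. 6 = 4(1)+2, so ring C is aromatic (benzene ring).
Ring D has one sp³ carbon, so it is not fully conjugated — not aromatic (cyclopentene ring).
Rings E and F form a fused bicyclic system with 10 sp² atoms and 10 π electrons from ring double bonds. 10 = 4(2)+2, so the system is aromatic and both rings count as aromatic (naphthalene).
Ring G has only sp² ring atoms; a planar conformation would have a fully conjugated π system of 4 electrons. But 4 = 4(1), which is 4n not 4n+2, so ring G is not aromatic (cyclobutadiene) — cyclobutadiene is antiaromatic and distorts to a rectangle.
Aromatic: A, B, C, E, F. Total: 5.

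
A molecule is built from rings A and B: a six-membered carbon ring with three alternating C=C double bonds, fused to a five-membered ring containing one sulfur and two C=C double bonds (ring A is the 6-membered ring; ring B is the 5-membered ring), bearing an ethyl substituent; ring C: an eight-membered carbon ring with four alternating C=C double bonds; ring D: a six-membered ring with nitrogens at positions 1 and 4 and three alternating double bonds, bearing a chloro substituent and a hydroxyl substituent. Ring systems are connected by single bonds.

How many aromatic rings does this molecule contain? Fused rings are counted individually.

Rings A and B form a fused bicyclic system (with one sulfur) with 9 sp² atoms and 10 π electrons from ring double bonds plus a heteroatom lone pair. 10 = 4(2)+2, so the system is aromatic and both rings count as aromatic (benzothiophene).
Ring C has only sp² ring atoms; a planar conformation would have a fully conjugated π system of 8 electrons. But 8 = 4(2), which is 4n not 4n+2, so ring C is not aromatic (cyclooctatetraene) — cyclooctatetraene distorts into a non-planar tub to avoid antiaromaticity.
Ring D is planar and fully conjugated; 3 ring double bonds give 6 π electrons. 6 = 4(1)+2, so ring D is aromatic (pyrazine).
Aromatic: A, B, D. Total: 3.

3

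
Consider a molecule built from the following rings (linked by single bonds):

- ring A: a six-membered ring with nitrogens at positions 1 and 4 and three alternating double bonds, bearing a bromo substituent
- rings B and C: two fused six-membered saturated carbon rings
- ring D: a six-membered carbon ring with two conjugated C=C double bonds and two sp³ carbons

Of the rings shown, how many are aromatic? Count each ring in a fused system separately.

Ring A is planar and fully conjugated; 3 ring double bonds give 6 π electrons. Since 6 = 4n+2 (n=1), ring A is aromatic (pyrazine).
Ring B has only sp³ atoms, so it is not fully conjugated — not aromatic (cyclohexane ring).
Ring C has only sp³ atoms, so it is not fully conjugated — not aromatic (cyclohexane ring).
Ring D has two sp³ carbons, so it is not fully conjugated — not aromatic (1,3-cyclohexadiene).
Aromatic: A. Total: 1.

1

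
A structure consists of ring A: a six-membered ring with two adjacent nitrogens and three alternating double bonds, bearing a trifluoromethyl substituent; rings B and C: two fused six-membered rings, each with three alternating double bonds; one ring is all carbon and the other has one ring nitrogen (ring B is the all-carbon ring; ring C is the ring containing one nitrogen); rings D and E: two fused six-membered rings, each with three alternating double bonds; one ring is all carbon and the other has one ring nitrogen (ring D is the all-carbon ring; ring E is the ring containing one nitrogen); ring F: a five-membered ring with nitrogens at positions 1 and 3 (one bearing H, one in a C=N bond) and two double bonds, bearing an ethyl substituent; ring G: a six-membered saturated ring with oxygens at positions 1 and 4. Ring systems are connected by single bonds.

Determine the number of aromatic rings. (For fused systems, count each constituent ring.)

6

Ring A has a continuous p-orbital overlap around the ring; 3 ring double bonds give 6 π electrons. Since 6 = 4n+2 (n=1), ring A is aromatic (pyridazine).
Rings B and C form a fused bicyclic system (with one nitrogen) with 10 sp² atoms and 10 π electrons from ring double bonds. 10 = 4(2)+2, so the system is aromatic and both rings count as aromatic (quinoline).
Rings D and E form a fused bicyclic system (with one nitrogen) with 10 sp² atoms and 10 π electrons from ring double bonds. 10 = 4(2)+2, so the system is aromatic and both rings count as aromatic (quinoline).
Ring F is fully conjugated (every ring atom contributes a p orbital); 2 ring double bonds (4 π electrons) plus a heteroatom lone pair (2) give 6 π electrons. 6 = 4(1)+2, so ring F is aromatic (imidazole).
Ring G has only sp³ atoms, so it is not fully conjugated — not aromatic (1,4-dioxane).
Aromatic: A, B, C, D, E, F. Total: 6.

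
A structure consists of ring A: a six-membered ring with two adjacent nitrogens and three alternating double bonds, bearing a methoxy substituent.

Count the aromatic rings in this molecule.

1

Ring A has a continuous p-orbital overlap around the ring; 3 ring double bonds give 6 π electrons. 6 = 4(1)+2, so ring A is aromatic (pyridazine).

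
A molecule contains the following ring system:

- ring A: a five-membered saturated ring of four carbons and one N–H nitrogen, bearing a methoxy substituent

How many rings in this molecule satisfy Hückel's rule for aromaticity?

0

Ring A has only sp³ atoms, so it is not fully conjugated — not aromatic (pyrrolidine).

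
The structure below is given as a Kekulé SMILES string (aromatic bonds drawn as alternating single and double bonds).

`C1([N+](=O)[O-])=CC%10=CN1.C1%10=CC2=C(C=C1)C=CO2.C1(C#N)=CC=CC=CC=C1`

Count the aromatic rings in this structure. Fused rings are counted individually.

3

The SMILES encodes a five-membered ring of four carbons and one nitrogen bearing a hydrogen, with two C=C double bonds; a six-membered carbon ring with three alternating C=C double bonds, fused to a five-membered ring containing one oxygen and two C=C double bonds; an eight-membered carbon ring with four alternating C=C double bonds.
The 5-membered ring with one N–H is fully conjugated (every ring atom contributes a p orbital); 2 ring double bonds (4 π electrons) plus a heteroatom lone pair (2) give 6 π electrons. 6 = 4(1)+2, so it is aromatic (pyrrole).
The fused 6/5-membered bicyclic (with one oxygen) is a single π system with 9 sp² atoms and 10 π electrons from ring double bonds plus a heteroatom lone pair. 10 = 4(2)+2, so the system is aromatic and both rings count as aromatic (benzofuran).
The 8-membered ring has only sp² ring atoms; a planar conformation would have a fully conjugated π system of 8 electrons. But 8 = 4(2), which is 4n not 4n+2, so it is not aromatic (cyclooctatetraene) — cyclooctatetraene distorts into a non-planar tub to avoid antiaromaticity.
3 of the 4 rings are aromatic. Total: 3.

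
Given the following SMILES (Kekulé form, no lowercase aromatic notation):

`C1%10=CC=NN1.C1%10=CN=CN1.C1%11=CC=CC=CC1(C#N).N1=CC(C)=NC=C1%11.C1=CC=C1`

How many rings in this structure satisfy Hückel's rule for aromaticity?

3

The SMILES encodes a five-membered ring with two adjacent nitrogens (one bearing H, one in a double bond) and two double bonds; a five-membered ring with nitrogens at positions 1 and 3 (one bearing H, one in a C=N bond) and two double bonds; a seven-membered carbon ring with three C=C double bonds and one sp³ carbon; a six-membered ring with nitrogens at positions 1 and 4 and three alternating double bonds; a four-membered carbon ring with two alternating C=C double bonds.
The 5-membered ring with two adjacent nitrogens (one N–H, one =N–) is fully conjugated (every ring atom contributes a p orbital); 2 ring double bonds (4 π electrons) plus a heteroatom lone pair (2) give 6 π electrons. Since 6 = 4n+2 (n=1), it is aromatic (pyrazole).
The 5-membered ring with two nitrogens (one N–H, one =N–) has a continuous p-orbital overlap around the ring; 2 ring double bonds (4 π electrons) plus a heteroatom lone pair (2) give 6 π electrons. That satisfies 4n+2 with n=1, so it is aromatic (imidazole).
The 7-membered ring has one sp³ carbon, so it is not fully conjugated — not aromatic (cycloheptatriene).
The 6-membered ring with two nitrogens (1,4) has a continuous p-orbital overlap around the ring; 3 ring double bonds give 6 π electrons. That satisfies 4n+2 with n=1, so it is aromatic (pyrazine).
The 4-membered ring has only sp² ring atoms; a planar conformation would have a fully conjugated π system of 4 electrons. But 4 = 4(1), which is 4n not 4n+2, so it is not aromatic (cyclobutadiene) — cyclobutadiene is antiaromatic and distorts to a rectangle.
3 of the 5 rings are aromatic. Total: 3.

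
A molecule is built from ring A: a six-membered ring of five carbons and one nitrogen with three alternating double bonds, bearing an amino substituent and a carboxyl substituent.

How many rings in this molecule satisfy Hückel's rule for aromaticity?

1

Ring A is planar and fully conjugated; 3 ring double bonds give 6 π electrons. 6 = 4(1)+2, so ring A is aromatic (pyridine).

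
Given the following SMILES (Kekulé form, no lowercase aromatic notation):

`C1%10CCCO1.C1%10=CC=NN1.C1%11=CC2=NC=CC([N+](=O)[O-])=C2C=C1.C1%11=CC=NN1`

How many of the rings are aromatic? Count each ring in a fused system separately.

4

The SMILES encodes a five-membered saturated ring of four carbons and one oxygen; a five-membered ring with two adjacent nitrogens (one bearing H, one in a double bond) and two double bonds; two fused six-membered rings, each with three alternating double bonds; one ring is all carbon and the other has one ring nitrogen; a five-membered ring with two adjacent nitrogens (one bearing H, one in a double bond) and two double bonds.
The 5-membered ring with one oxygen has only sp³ atoms, so it is not fully conjugated — not aromatic (tetrahydrofuran).
The 5-membered ring with two adjacent nitrogens (one N–H, one =N–) is fully conjugated (every ring atom contributes a p orbital); 2 ring double bonds (4 π electrons) plus a heteroatom lone pair (2) give 6 π electrons. 6 = 4(1)+2, so it is aromatic (pyrazole).
The fused 6/6-membered bicyclic (with one nitrogen) is a single π system with 10 sp² atoms and 10 π electrons from ring double bonds. 10 = 4(2)+2, so the system is aromatic and both rings count as aromatic (quinoline).
The second 5-membered ring with two adjacent nitrogens (one N–H, one =N–) has a continuous p-orbital overlap around the ring; 2 ring double bonds (4 π electrons) plus a heteroatom lone pair (2) give 6 π electrons. That satisfies 4n+2 with n=1, so it is aromatic (pyrazole).
4 of the 5 rings are aromatic. Total: 4.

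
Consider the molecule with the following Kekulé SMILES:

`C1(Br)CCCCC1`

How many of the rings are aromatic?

The SMILES encodes a six-membered saturated carbon ring.
The 6-membered ring has only sp³ atoms, so it is not fully conjugated — not aromatic (cyclohexane).

0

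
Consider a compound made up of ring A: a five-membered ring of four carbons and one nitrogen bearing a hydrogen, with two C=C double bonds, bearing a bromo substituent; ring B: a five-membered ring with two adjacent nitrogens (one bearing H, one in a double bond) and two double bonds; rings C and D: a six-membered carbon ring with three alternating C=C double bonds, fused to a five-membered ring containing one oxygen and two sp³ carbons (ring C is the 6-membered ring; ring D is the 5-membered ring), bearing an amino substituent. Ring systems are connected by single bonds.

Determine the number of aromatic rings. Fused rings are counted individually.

Ring A is planar and fully conjugated; 2 ring double bonds (4 π electrons) plus a heteroatom lone pair (2) give 6 π electrons. Since 6 = 4n+2 (n=1), ring A is aromatic (pyrrole).
Ring B has a continuous p-orbital overlap around the ring; 2 ring double bonds (4 π electrons) plus a heteroatom lone pair (2) give 6 π electrons. Since 6 = 4n+2 (n=1), ring B is aromatic (pyrazole).
Ring C is fully conjugated (every ring atom contributes a p orbital); 3 ring double bonds give 6 π electrons. That satisfies 4n+2 with n=1, so ring C is aromatic (benzene ring).
Ring D has two sp³ carbons, so it is not fully conjugated — not aromatic (oxolane ring).
Aromatic: A, B, C. Total: 3.

3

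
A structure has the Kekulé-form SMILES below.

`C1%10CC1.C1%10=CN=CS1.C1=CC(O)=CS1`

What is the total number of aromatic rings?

2

The SMILES encodes a three-membered saturated carbon ring; a five-membered ring with a sulfur at position 1 and a nitrogen at position 3 (in a C=N bond), with two double bonds; a five-membered ring of four carbons and one sulfur, with two C=C double bonds.
The 3-membered ring has only sp³ atoms, so it is not fully conjugated — not aromatic (cyclopropane).
The 5-membered ring with one sulfur and one =N– has a continuous p-orbital overlap around the ring; 2 ring double bonds (4 π electrons) plus a heteroatom lone pair (2) give 6 π electrons. That satisfies 4n+2 with n=1, so it is aromatic (thiazole).
The 5-membered ring with one sulfur has a continuous p-orbital overlap around the ring; 2 ring double bonds (4 π electrons) plus a heteroatom lone pair (2) give 6 π electrons. 6 = 4(1)+2, so it is aromatic (thiophene).
2 of the 3 rings are aromatic. Total: 2.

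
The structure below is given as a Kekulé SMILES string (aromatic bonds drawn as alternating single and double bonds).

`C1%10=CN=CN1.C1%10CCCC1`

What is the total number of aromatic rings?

The SMILES encodes a five-membered ring with nitrogens at positions 1 and 3 (one bearing H, one in a C=N bond) and two double bonds; a five-membered saturated carbon ring.
The 5-membered ring with two nitrogens (one N–H, one =N–) has a continuous p-orbital overlap around the ring; 2 ring double bonds (4 π electrons) plus a heteroatom lone pair (2) give 6 π electrons. 6 = 4(1)+2, so it is aromatic (imidazole).
The 5-membered ring has only sp³ atoms, so it is not fully conjugated — not aromatic (cyclopentane).
1 of the 2 rings is aromatic. Total: 1.

1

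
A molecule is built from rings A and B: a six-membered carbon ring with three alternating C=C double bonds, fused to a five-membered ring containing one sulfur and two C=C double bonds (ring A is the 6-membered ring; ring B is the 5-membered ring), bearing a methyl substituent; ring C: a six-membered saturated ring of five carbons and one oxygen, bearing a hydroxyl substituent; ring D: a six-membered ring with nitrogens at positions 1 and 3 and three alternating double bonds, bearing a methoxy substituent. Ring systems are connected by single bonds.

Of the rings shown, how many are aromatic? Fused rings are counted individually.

3

Rings A and B form a fused bicyclic system (with one sulfur) with 9 sp² atoms and 10 π electrons from ring double bonds plus a heteroatom lone pair. 10 = 4(2)+2, so the system is aromatic and both rings count as aromatic (benzothiophene).
Ring C has only sp³ atoms, so it is not fully conjugated — not aromatic (tetrahydropyran).
Ring D is fully conjugated (every ring atom contributes a p orbital); 3 ring double bonds give 6 π electrons. 6 = 4(1)+2, so ring D is aromatic (pyrimidine).
Aromatic: A, B, D. Total: 3.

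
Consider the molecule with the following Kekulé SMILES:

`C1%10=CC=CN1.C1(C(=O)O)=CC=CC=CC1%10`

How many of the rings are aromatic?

1

The SMILES encodes a five-membered ring of four carbons and one nitrogen bearing a hydrogen, with two C=C double bonds; a seven-membered carbon ring with three C=C double bonds and one sp³ carbon.
The 5-membered ring with one N–H has a continuous p-orbital overlap around the ring; 2 ring double bonds (4 π electrons) plus a heteroatom lone pair (2) give 6 π electrons. Since 6 = 4n+2 (n=1), it is aromatic (pyrrole).
The 7-membered ring has one sp³ carbon, so it is not fully conjugated — not aromatic (cycloheptatriene).
1 of the 2 rings is aromatic. Total: 1.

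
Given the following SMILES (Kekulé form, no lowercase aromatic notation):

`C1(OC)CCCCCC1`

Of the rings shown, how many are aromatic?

The SMILES encodes a seven-membered saturated carbon ring.
The 7-membered ring has only sp³ atoms, so it is not fully conjugated — not aromatic (cycloheptane).

0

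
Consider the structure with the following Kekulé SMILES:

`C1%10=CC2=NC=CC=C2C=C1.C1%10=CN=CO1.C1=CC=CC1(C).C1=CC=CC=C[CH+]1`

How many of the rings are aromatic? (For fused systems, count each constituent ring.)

The SMILES encodes two fused six-membered rings, each with three alternating double bonds; one ring is all carbon and the other has one ring nitrogen; a five-membered ring with an oxygen at position 1 and a nitrogen at position 3 (in a C=N bond), with two double bonds; a five-membered carbon ring with two conjugated C=C double bonds and one sp³ carbon; a seven-membered all-carbon ring bearing a positive charge on one carbon, with three C=C double bonds.
The fused 6/6-membered bicyclic (with one nitrogen) is a single π system with 10 sp² atoms and 10 π electrons from ring double bonds. 10 = 4(2)+2, so the system is aromatic and both rings count as aromatic (quinoline).
The 5-membered ring with one oxygen and one =N– is fully conjugated (every ring atom contributes a p orbital); 2 ring double bonds (4 π electrons) plus a heteroatom lone pair (2) give 6 π electrons. That satisfies 4n+2 with n=1, so it is aromatic (oxazole).
The 5-membered ring has one sp³ carbon, so it is not fully conjugated — not aromatic (cyclopentadiene).
The 7-membered ring is planar and fully conjugated; 3 ring double bonds (6 π electrons) plus the carbocation's empty p orbital (0, but keeps the ring conjugated) give 6 π electrons. That satisfies 4n+2 with n=1, so it is aromatic (tropylium cation).
4 of the 5 rings are aromatic. Total: 4.

4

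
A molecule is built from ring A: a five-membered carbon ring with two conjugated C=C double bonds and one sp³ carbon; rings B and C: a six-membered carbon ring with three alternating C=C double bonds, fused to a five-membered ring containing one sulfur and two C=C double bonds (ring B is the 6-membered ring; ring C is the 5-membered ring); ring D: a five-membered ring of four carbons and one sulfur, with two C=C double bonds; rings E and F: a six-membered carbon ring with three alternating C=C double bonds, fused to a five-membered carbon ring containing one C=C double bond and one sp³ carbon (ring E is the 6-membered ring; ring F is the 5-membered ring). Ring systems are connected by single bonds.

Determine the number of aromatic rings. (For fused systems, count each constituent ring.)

4

Ring A has one sp³ carbon, so it is not fully conjugated — not aromatic (cyclopentadiene).
Rings B and C form a fused bicyclic system (with one sulfur) with 9 sp² atoms and 10 π electrons from ring double bonds plus a heteroatom lone pair. 10 = 4(2)+2, so the system is aromatic and both rings count as aromatic (benzothiophene).
Ring D is planar and fully conjugated; 2 ring double bonds (4 π electrons) plus a heteroatom lone pair (2) give 6 π electrons. 6 = 4(1)+2, so ring D is aromatic (thiophene).
Ring E has a continuous p-orbital overlap around the ring; 3 ring double bonds give 6 π electrons. 6 = 4(1)+2, so ring E is aromatic (benzene ring).
Ring F has one sp³ carbon, so it is not fully conjugated — not aromatic (cyclopentene ring).
Aromatic: B, C, D, E. Total: 4.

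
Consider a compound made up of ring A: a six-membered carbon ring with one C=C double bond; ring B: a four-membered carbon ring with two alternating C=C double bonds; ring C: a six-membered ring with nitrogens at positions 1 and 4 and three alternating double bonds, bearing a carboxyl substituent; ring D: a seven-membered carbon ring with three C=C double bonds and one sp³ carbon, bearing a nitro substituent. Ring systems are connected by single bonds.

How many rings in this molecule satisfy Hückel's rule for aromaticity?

1

Ring A has four sp³ carbons, so it is not fully conjugated — not aromatic (cyclohexene).
Ring B has only sp² ring atoms; a planar conformation would have a fully conjugated π system of 4 electrons. But 4 = 4(1), which is 4n not 4n+2, so ring B is not aromatic (cyclobutadiene) — cyclobutadiene is antiaromatic and distorts to a rectangle.
Ring C is fully conjugated (every ring atom contributes a p orbital); 3 ring double bonds give 6 π electrons. Since 6 = 4n+2 (n=1), ring C is aromatic (pyrazine).
Ring D has one sp³ carbon, so it is not fully conjugated — not aromatic (cycloheptatriene).
Aromatic: C. Total: 1.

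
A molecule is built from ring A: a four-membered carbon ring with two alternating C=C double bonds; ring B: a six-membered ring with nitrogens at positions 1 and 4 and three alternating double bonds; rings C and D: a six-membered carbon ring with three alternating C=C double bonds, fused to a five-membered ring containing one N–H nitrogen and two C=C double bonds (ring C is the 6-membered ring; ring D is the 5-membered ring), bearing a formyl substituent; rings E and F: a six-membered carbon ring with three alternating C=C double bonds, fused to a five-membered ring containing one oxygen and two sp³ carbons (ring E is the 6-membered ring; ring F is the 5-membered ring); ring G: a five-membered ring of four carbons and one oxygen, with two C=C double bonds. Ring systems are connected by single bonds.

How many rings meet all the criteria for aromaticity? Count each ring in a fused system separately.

Ring A has only sp² ring atoms; a planar conformation would have a fully conjugated π system of 4 electrons. But 4 = 4(1), which is 4n not 4n+2, so ring A is not aromatic (cyclobutadiene) — cyclobutadiene is antiaromatic and distorts to a rectangle.
Ring B is fully conjugated (every ring atom contributes a p orbital); 3 ring double bonds give 6 π electrons. That satisfies 4n+2 with n=1, so ring B is aromatic (pyrazine).
Rings C and D form a fused bicyclic system (with one N–H) with 9 sp² atoms and 10 π electrons from ring double bonds plus a heteroatom lone pair. 10 = 4(2)+2, so the system is aromatic and both rings count as aromatic (indole).
Ring E is planar and fully conjugated; 3 ring double bonds give 6 π electrons. That satisfies 4n+2 with n=1, so ring E is aromatic (benzene ring).
Ring F has two sp³ carbons, so it is not fully conjugated — not aromatic (oxolane ring).
Ring G is fully conjugated (every ring atom contributes a p orbital); 2 ring double bonds (4 π electrons) plus a heteroatom lone pair (2) give 6 π electrons. 6 = 4(1)+2, so ring G is aromatic (furan).
Aromatic: B, C, D, E, G. Total: 5.

5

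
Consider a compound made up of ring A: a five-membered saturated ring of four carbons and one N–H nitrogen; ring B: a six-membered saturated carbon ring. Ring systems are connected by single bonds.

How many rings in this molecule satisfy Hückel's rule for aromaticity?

Ring A has only sp³ atoms, so it is not fully conjugated — not aromatic (pyrrolidine).
Ring B has only sp³ atoms, so it is not fully conjugated — not aromatic (cyclohexane).
No ring is aromatic. Total: 0.

0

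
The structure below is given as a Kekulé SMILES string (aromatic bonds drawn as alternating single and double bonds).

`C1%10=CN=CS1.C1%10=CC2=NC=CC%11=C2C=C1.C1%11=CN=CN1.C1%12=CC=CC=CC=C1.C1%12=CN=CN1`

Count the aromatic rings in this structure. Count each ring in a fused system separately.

5

The SMILES encodes a five-membered ring with a sulfur at position 1 and a nitrogen at position 3 (in a C=N bond), with two double bonds; two fused six-membered rings, each with three alternating double bonds; one ring is all carbon and the other has one ring nitrogen; a five-membered ring with nitrogens at positions 1 and 3 (one bearing H, one in a C=N bond) and two double bonds; an eight-membered carbon ring with four alternating C=C double bonds; a five-membered ring with nitrogens at positions 1 and 3 (one bearing H, one in a C=N bond) and two double bonds.
The 5-membered ring with one sulfur and one =N– has a continuous p-orbital overlap around the ring; 2 ring double bonds (4 π electrons) plus a heteroatom lone pair (2) give 6 π electrons. 6 = 4(1)+2, so it is aromatic (thiazole).
The fused 6/6-membered bicyclic (with one nitrogen) is a single π system with 10 sp² atoms and 10 π electrons from ring double bonds. 10 = 4(2)+2, so the system is aromatic and both rings count as aromatic (quinoline).
The 5-membered ring with two nitrogens (one N–H, one =N–) has a continuous p-orbital overlap around the ring; 2 ring double bonds (4 π electrons) plus a heteroatom lone pair (2) give 6 π electrons. 6 = 4(1)+2, so it is aromatic (imidazole).
The 8-membered ring has only sp² ring atoms; a planar conformation would have a fully conjugated π system of 8 electrons. But 8 = 4(2), which is 4n not 4n+2, so it is not aromatic (cyclooctatetraene) — cyclooctatetraene distorts into a non-planar tub to avoid antiaromaticity.
The second 5-membered ring with two nitrogens (one N–H, one =N–) has a continuous p-orbital overlap around the ring; 2 ring double bonds (4 π electrons) plus a heteroatom lone pair (2) give 6 π electrons. 6 = 4(1)+2, so it is aromatic (imidazole).
5 of the 6 rings are aromatic. Total: 5.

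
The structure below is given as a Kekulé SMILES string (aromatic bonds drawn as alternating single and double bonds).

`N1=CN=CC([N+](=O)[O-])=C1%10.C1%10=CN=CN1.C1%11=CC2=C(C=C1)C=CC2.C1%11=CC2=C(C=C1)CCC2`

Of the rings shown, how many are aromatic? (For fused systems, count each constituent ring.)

The SMILES encodes a six-membered ring with nitrogens at positions 1 and 3 and three alternating double bonds; a five-membered ring with nitrogens at positions 1 and 3 (one bearing H, one in a C=N bond) and two double bonds; a six-membered carbon ring with three alternating C=C double bonds, fused to a five-membered carbon ring containing one C=C double bond and one sp³ carbon; a six-membered carbon ring with three alternating C=C double bonds, fused to a saturated five-membered carbon ring.
The 6-membered ring with two nitrogens (1,3) is planar and fully conjugated; 3 ring double bonds give 6 π electrons. Since 6 = 4n+2 (n=1), it is aromatic (pyrimidine).
The 5-membered ring with two nitrogens (one N–H, one =N–) has a continuous p-orbital overlap around the ring; 2 ring double bonds (4 π electrons) plus a heteroatom lone pair (2) give 6 π electrons. Since 6 = 4n+2 (n=1), it is aromatic (imidazole).
The 6-membered ring is fully conjugated (every ring atom contributes a p orbital); 3 ring double bonds give 6 π electrons. 6 = 4(1)+2, so it is aromatic (benzene ring).
The 5-membered ring has one sp³ carbon, so it is not fully conjugated — not aromatic (cyclopentene ring).
The second 6-membered ring is planar and fully conjugated; 3 ring double bonds give 6 π electrons. That satisfies 4n+2 with n=1, so it is aromatic (benzene ring).
The second 5-membered ring has three sp³ carbons, so it is not fully conjugated — not aromatic (cyclopentane ring).
4 of the 6 rings are aromatic. Total: 4.

4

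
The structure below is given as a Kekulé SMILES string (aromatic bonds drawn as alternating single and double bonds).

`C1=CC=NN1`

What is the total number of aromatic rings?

The SMILES encodes a five-membered ring with two adjacent nitrogens (one bearing H, one in a double bond) and two double bonds.
The 5-membered ring with two adjacent nitrogens (one N–H, one =N–) has a continuous p-orbital overlap around the ring; 2 ring double bonds (4 π electrons) plus a heteroatom lone pair (2) give 6 π electrons. Since 6 = 4n+2 (n=1), it is aromatic (pyrazole).

1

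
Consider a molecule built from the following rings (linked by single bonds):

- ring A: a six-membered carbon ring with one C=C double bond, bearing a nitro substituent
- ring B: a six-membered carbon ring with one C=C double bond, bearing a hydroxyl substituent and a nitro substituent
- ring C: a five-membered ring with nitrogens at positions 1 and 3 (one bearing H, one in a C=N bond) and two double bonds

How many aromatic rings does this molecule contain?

Ring A has four sp³ carbons, so it is not fully conjugated — not aromatic (cyclohexene).
Ring B has four sp³ carbons, so it is not fully conjugated — not aromatic (cyclohexene).
Ring C has a continuous p-orbital overlap around the ring; 2 ring double bonds (4 π electrons) plus a heteroatom lone pair (2) give 6 π electrons. That satisfies 4n+2 with n=1, so ring C is aromatic (imidazole).
Aromatic: C. Total: 1.

1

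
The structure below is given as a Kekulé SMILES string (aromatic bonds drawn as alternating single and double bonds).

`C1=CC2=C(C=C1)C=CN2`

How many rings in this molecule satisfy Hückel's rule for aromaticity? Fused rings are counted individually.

2

The SMILES encodes a six-membered carbon ring with three alternating C=C double bonds, fused to a five-membered ring containing one N–H nitrogen and two C=C double bonds.
The fused 6/5-membered bicyclic (with one N–H) is a single π system with 9 sp² atoms and 10 π electrons from ring double bonds plus a heteroatom lone pair. 10 = 4(2)+2, so the system is aromatic and both rings count as aromatic (indole).
2 of the 2 rings are aromatic. Total: 2.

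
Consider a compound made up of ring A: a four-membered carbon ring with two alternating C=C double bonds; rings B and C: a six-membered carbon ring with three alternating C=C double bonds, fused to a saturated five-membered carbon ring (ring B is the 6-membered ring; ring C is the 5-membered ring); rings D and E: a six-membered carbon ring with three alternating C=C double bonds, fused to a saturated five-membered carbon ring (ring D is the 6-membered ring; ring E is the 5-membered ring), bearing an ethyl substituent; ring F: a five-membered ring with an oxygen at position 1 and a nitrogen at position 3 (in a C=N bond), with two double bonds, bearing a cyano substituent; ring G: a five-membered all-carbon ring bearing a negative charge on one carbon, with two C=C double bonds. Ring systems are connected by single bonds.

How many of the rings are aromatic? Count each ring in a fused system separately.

Ring A has only sp² ring atoms; a planar conformation would have a fully conjugated π system of 4 electrons. But 4 = 4(1), which is 4n not 4n+2, so ring A is not aromatic (cyclobutadiene) — cyclobutadiene is antiaromatic and distorts to a rectangle.
Ring B is planar and fully conjugated; 3 ring double bonds give 6 π electrons. Since 6 = 4n+2 (n=1), ring B is aromatic (benzene ring).
Ring C has three sp³ carbons, so it is not fully conjugated — not aromatic (cyclopentane ring).
Ring D is planar and fully conjugated; 3 ring double bonds give 6 π electrons. That satisfies 4n+2 with n=1, so ring D is aromatic (benzene ring).
Ring E has three sp³ carbons, so it is not fully conjugated — not aromatic (cyclopentane ring).
Ring F is fully conjugated (every ring atom contributes a p orbital); 2 ring double bonds (4 π electrons) plus a heteroatom lone pair (2) give 6 π electrons. 6 = 4(1)+2, so ring F is aromatic (oxazole).
Ring G has a continuous p-orbital overlap around the ring; 2 ring double bonds (4 π electrons) plus the carbanion lone pair (2) give 6 π electrons. 6 = 4(1)+2, so ring G is aromatic (cyclopentadienyl anion).
Aromatic: B, D, F, G. Total: 4.

4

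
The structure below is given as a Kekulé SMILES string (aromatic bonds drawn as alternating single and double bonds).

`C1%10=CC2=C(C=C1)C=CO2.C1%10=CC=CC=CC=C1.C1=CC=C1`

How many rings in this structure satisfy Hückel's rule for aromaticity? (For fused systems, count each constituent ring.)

2

The SMILES encodes a six-membered carbon ring with three alternating C=C double bonds, fused to a five-membered ring containing one oxygen and two C=C double bonds; an eight-membered carbon ring with four alternating C=C double bonds; a four-membered carbon ring with two alternating C=C double bonds.
The fused 6/5-membered bicyclic (with one oxygen) is a single π system with 9 sp² atoms and 10 π electrons from ring double bonds plus a heteroatom lone pair. 10 = 4(2)+2, so the system is aromatic and both rings count as aromatic (benzofuran).
The 8-membered ring has only sp² ring atoms; a planar conformation would have a fully conjugated π system of 8 electrons. But 8 = 4(2), which is 4n not 4n+2, so it is not aromatic (cyclooctatetraene) — cyclooctatetraene distorts into a non-planar tub to avoid antiaromaticity.
The 4-membered ring has only sp² ring atoms; a planar conformation would have a fully conjugated π system of 4 electrons. But 4 = 4(1), which is 4n not 4n+2, so it is not aromatic (cyclobutadiene) — cyclobutadiene is antiaromatic and distorts to a rectangle.
2 of the 4 rings are aromatic. Total: 2.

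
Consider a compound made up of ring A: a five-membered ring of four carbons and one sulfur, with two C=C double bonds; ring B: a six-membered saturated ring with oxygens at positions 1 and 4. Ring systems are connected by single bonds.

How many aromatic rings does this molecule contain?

1

Ring A is planar and fully conjugated; 2 ring double bonds (4 π electrons) plus a heteroatom lone pair (2) give 6 π electrons. That satisfies 4n+2 with n=1, so ring A is aromatic (thiophene).
Ring B has only sp³ atoms, so it is not fully conjugated — not aromatic (1,4-dioxane).
Aromatic: A. Total: 1.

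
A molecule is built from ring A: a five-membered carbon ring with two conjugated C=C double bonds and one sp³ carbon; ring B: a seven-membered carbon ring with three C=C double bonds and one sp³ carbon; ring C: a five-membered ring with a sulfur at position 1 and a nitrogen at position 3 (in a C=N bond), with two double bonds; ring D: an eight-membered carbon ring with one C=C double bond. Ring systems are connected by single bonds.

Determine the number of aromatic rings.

1

Ring A has one sp³ carbon, so it is not fully conjugated — not aromatic (cyclopentadiene).
Ring B has one sp³ carbon, so it is not fully conjugated — not aromatic (cycloheptatriene).
Ring C is planar and fully conjugated; 2 ring double bonds (4 π electrons) plus a heteroatom lone pair (2) give 6 π electrons. 6 = 4(1)+2, so ring C is aromatic (thiazole).
Ring D has six sp³ carbons, so it is not fully conjugated — not aromatic (cyclooctene).
Aromatic: C. Total: 1.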